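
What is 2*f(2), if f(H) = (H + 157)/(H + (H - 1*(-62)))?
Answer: 53/11 ≈ 4.8182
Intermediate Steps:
f(H) = (157 + H)/(62 + 2*H) (f(H) = (157 + H)/(H + (H + 62)) = (157 + H)/(H + (62 + H)) = (157 + H)/(62 + 2*H))
2*f(2) = 2*((157 + 2)/(2*(31 + 2))) = 2*((1/2)*159/33) = 2*((1/2)*(1/33)*159) = 2*(53/22) = 53/11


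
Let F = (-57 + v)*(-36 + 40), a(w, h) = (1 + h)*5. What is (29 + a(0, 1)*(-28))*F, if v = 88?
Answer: -31124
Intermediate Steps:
a(w, h) = 5 + 5*h
F = 124 (F = (-57 + 88)*(-36 + 40) = 31*4 = 124)
(29 + a(0, 1)*(-28))*F = (29 + (5 + 5*1)*(-28))*124 = (29 + (5 + 5)*(-28))*124 = (29 + 10*(-28))*124 = (29 - 280)*124 = -251*124 = -31124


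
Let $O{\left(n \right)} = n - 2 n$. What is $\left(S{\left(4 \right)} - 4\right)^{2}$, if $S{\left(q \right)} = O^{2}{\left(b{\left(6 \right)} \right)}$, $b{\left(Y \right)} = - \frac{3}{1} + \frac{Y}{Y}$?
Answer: $0$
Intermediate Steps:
$b{\left(Y \right)} = -2$ ($b{\left(Y \right)} = \left(-3\right) 1 + 1 = -3 + 1 = -2$)
$O{\left(n \right)} = - n$
$S{\left(q \right)} = 4$ ($S{\left(q \right)} = \left(\left(-1\right) \left(-2\right)\right)^{2} = 2^{2} = 4$)
$\left(S{\left(4 \right)} - 4\right)^{2} = \left(4 - 4\right)^{2} = 0^{2} = 0$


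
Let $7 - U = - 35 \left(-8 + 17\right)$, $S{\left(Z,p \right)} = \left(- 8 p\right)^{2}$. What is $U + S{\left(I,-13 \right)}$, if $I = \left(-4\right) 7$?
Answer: $11138$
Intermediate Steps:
$I = -28$
$S{\left(Z,p \right)} = 64 p^{2}$
$U = 322$ ($U = 7 - - 35 \left(-8 + 17\right) = 7 - \left(-35\right) 9 = 7 - -315 = 7 + 315 = 322$)
$U + S{\left(I,-13 \right)} = 322 + 64 \left(-13\right)^{2} = 322 + 64 \cdot 169 = 322 + 10816 = 11138$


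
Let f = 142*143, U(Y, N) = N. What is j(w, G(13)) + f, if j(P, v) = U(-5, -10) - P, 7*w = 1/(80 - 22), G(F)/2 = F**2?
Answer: 8240175/406 ≈ 20296.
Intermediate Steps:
G(F) = 2*F**2
w = 1/406 (w = 1/(7*(80 - 22)) = (1/7)/58 = (1/7)*(1/58) = 1/406 ≈ 0.0024631)
j(P, v) = -10 - P
f = 20306
j(w, G(13)) + f = (-10 - 1*1/406) + 20306 = (-10 - 1/406) + 20306 = -4061/406 + 20306 = 8240175/406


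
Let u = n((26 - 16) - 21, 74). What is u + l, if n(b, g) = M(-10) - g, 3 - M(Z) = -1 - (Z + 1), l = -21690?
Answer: -21769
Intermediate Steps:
M(Z) = 5 + Z (M(Z) = 3 - (-1 - (Z + 1)) = 3 - (-1 - (1 + Z)) = 3 - (-1 + (-1 - Z)) = 3 - (-2 - Z) = 3 + (2 + Z) = 5 + Z)
n(b, g) = -5 - g (n(b, g) = (5 - 10) - g = -5 - g)
u = -79 (u = -5 - 1*74 = -5 - 74 = -79)
u + l = -79 - 21690 = -21769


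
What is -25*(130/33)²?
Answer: -422500/1089 ≈ -387.97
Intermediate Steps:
-25*(130/33)² = -25*16900/1089 = -422500/1089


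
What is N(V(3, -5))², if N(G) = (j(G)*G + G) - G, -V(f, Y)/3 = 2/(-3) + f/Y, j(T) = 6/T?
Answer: 36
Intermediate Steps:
V(f, Y) = 2 - 3*f/Y (V(f, Y) = -3*(2/(-3) + f/Y) = -3*(2*(-⅓) + f/Y) = -3*(-⅔ + f/Y) = 2 - 3*f/Y)
N(G) = 6 (N(G) = ((6/G)*G + G) - G = (6 + G) - G = 6)
N(V(3, -5))² = 6² = 36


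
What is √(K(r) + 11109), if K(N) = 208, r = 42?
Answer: √11317 ≈ 106.38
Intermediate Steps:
√(K(r) + 11109) = √(208 + 11109) = √11317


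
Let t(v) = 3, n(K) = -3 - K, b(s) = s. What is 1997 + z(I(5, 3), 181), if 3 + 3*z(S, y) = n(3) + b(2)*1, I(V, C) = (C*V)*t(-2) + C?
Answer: 5984/3 ≈ 1994.7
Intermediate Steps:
I(V, C) = C + 3*C*V (I(V, C) = (C*V)*3 + C = 3*C*V + C = C + 3*C*V)
z(S, y) = -7/3 (z(S, y) = -1 + ((-3 - 1*3) + 2*1)/3 = -1 + ((-3 - 3) + 2)/3 = -1 + (-6 + 2)/3 = -1 + (⅓)*(-4) = -1 - 4/3 = -7/3)
1997 + z(I(5, 3), 181) = 1997 - 7/3 = 5984/3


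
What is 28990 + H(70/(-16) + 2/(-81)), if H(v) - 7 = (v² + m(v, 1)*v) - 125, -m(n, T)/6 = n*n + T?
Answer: 1334583068167/45349632 ≈ 29429.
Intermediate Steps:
m(n, T) = -6*T - 6*n² (m(n, T) = -6*(n*n + T) = -6*(n² + T) = -6*(T + n²) = -6*T - 6*n²)
H(v) = -118 + v² + v*(-6 - 6*v²) (H(v) = 7 + ((v² + (-6*1 - 6*v²)*v) - 125) = 7 + ((v² + (-6 - 6*v²)*v) - 125) = 7 + ((v² + v*(-6 - 6*v²)) - 125) = 7 + (-125 + v² + v*(-6 - 6*v²)) = -118 + v² + v*(-6 - 6*v²))
28990 + H(70/(-16) + 2/(-81)) = 28990 + (-118 + (70/(-16) + 2/(-81))² - 6*(70/(-16) + 2/(-81))*(1 + (70/(-16) + 2/(-81))²)) = 28990 + (-118 + (70*(-1/16) + 2*(-1/81))² - 6*(70*(-1/16) + 2*(-1/81))*(1 + (70*(-1/16) + 2*(-1/81))²)) = 28990 + (-118 + (-35/8 - 2/81)² - 6*(-35/8 - 2/81)*(1 + (-35/8 - 2/81)²)) = 28990 + (-118 + (-2851/648)² - 6*(-2851/648)*(1 + (-2851/648)²)) = 28990 + (-118 + 8128201/419904 - 6*(-2851/648)*(1 + 8128201/419904)) = 28990 + (-118 + 8128201/419904 - 6*(-2851/648)*8548105/419904) = 28990 + (-118 + 8128201/419904 + 24370647355/45349632) = 28990 + 19897236487/45349632 = 1334583068167/45349632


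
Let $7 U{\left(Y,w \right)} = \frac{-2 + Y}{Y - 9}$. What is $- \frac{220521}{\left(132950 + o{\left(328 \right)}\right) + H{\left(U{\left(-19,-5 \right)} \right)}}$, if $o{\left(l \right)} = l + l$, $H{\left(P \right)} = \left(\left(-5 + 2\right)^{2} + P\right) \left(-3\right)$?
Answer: $- \frac{6174588}{3740203} \approx -1.6509$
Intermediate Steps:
$U{\left(Y,w \right)} = \frac{-2 + Y}{7 \left(-9 + Y\right)}$ ($U{\left(Y,w \right)} = \frac{\left(-2 + Y\right) \frac{1}{Y - 9}}{7} = \frac{\left(-2 + Y\right) \frac{1}{-9 + Y}}{7} = \frac{\frac{1}{-9 + Y} \left(-2 + Y\right)}{7} = \frac{-2 + Y}{7 \left(-9 + Y\right)}$)
$H{\left(P \right)} = -27 - 3 P$ ($H{\left(P \right)} = \left(\left(-3\right)^{2} + P\right) \left(-3\right) = \left(9 + P\right) \left(-3\right) = -27 - 3 P$)
$o{\left(l \right)} = 2 l$
$- \frac{220521}{\left(132950 + o{\left(328 \right)}\right) + H{\left(U{\left(-19,-5 \right)} \right)}} = - \frac{220521}{\left(132950 + 2 \cdot 328\right) - \left(27 + 3 \frac{-2 - 19}{7 \left(-9 - 19\right)}\right)} = - \frac{220521}{\left(132950 + 656\right) - \left(27 + 3 \cdot \frac{1}{7} \frac{1}{-28} \left(-21\right)\right)} = - \frac{220521}{133606 - \left(27 + 3 \cdot \frac{1}{7} \left(- \frac{1}{28}\right) \left(-21\right)\right)} = - \frac{220521}{133606 - \frac{765}{28}} = - \frac{220521}{\frac{3740203}{28}} = \left(-220521\right) \frac{28}{3740203} = - \frac{6174588}{3740203}$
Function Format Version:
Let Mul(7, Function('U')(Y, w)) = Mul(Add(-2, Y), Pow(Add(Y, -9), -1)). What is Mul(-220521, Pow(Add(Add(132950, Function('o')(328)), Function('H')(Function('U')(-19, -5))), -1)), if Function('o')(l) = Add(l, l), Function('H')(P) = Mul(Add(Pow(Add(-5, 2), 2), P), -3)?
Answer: Rational(-6174588, 3740203) ≈ -1.6509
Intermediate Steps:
Function('U')(Y, w) = Mul(Rational(1, 7), Pow(Add(-9, Y), -1), Add(-2, Y)) (Function('U')(Y, w) = Mul(Rational(1, 7), Mul(Add(-2, Y), Pow(Add(Y, -9), -1))) = Mul(Rational(1, 7), Mul(Add(-2, Y), Pow(Add(-9, Y), -1))) = Mul(Rational(1, 7), Mul(Pow(Add(-9, Y), -1), Add(-2, Y))) = Mul(Rational(1, 7), Pow(Add(-9, Y), -1), Add(-2, Y)))
Function('H')(P) = Add(-27, Mul(-3, P)) (Function('H')(P) = Mul(Add(Pow(-3, 2), P), -3) = Mul(Add(9, P), -3) = Add(-27, Mul(-3, P)))
Function('o')(l) = Mul(2, l)
Mul(-220521, Pow(Add(Add(132950, Function('o')(328)), Function('H')(Function('U')(-19, -5))), -1)) = Mul(-220521, Pow(Add(Add(132950, Mul(2, 328)), Add(-27, Mul(-3, Mul(Rational(1, 7), Pow(Add(-9, -19), -1), Add(-2, -19))))), -1)) = Mul(-220521, Pow(Add(Add(132950, 656), Add(-27, Mul(-3, Mul(Rational(1, 7), Pow(-28, -1), -21)))), -1)) = Mul(-220521, Pow(Add(133606, Add(-27, Mul(-3, Mul(Rational(1, 7), Rational(-1, 28), -21)))), -1)) = Mul(-220521, Pow(Add(133606, Add(-27, Mul(-3, Rational(3, 28)))), -1)) = Mul(-220521, Pow(Add(133606, Add(-27, Rational(-9, 28))), -1)) = Mul(-220521, Pow(Add(133606, Rational(-765, 28)), -1)) = Mul(-220521, Pow(Rational(3740203, 28), -1)) = Mul(-220521, Rational(28, 3740203)) = Rational(-6174588, 3740203)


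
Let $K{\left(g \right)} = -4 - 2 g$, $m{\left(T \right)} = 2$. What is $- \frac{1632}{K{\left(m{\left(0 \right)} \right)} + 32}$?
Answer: $-68$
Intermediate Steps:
$- \frac{1632}{K{\left(m{\left(0 \right)} \right)} + 32} = - \frac{1632}{\left(-4 - 4\right) + 32} = - \frac{1632}{-8 + 32} = - \frac{1632}{24} = \left(-1632\right) \frac{1}{24} = -68$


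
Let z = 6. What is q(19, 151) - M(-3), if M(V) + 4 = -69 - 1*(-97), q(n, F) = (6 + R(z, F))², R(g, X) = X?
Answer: 24625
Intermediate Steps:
q(n, F) = (6 + F)²
M(V) = 24 (M(V) = -4 + (-69 - 1*(-97)) = -4 + (-69 + 97) = -4 + 28 = 24)
q(19, 151) - M(-3) = (6 + 151)² - 1*24 = 157² - 24 = 24649 - 24 = 24625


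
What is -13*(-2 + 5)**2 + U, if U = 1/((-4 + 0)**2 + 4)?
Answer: -2339/20 ≈ -116.95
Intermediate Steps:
U = 1/20 (U = 1/((-4)**2 + 4) = 1/(16 + 4) = 1/20 ≈ 0.050000)
-13*(-2 + 5)**2 + U = -13*(-2 + 5)**2 + 1/20 = -13*3**2 + 1/20 = -13*9 + 1/20 = -117 + 1/20 = -2339/20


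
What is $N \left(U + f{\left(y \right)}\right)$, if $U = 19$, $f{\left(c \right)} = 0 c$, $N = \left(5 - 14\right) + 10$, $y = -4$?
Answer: $19$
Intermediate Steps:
$N = 1$ ($N = -9 + 10 = 1$)
$f{\left(c \right)} = 0$
$N \left(U + f{\left(y \right)}\right) = 1 \left(19 + 0\right) = 1 \cdot 19 = 19$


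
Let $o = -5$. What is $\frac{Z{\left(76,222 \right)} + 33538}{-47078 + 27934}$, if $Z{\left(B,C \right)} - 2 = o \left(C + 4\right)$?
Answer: $- \frac{16205}{9572} \approx -1.693$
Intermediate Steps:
$Z{\left(B,C \right)} = -18 - 5 C$ ($Z{\left(B,C \right)} = 2 - 5 \left(C + 4\right) = 2 - 5 \left(4 + C\right) = 2 - \left(20 + 5 C\right) = -18 - 5 C$)
$\frac{Z{\left(76,222 \right)} + 33538}{-47078 + 27934} = \frac{\left(-18 - 1110\right) + 33538}{-47078 + 27934} = \frac{\left(-18 - 1110\right) + 33538}{-19144} = \left(-1128 + 33538\right) \left(- \frac{1}{19144}\right) = 32410 \left(- \frac{1}{19144}\right) = - \frac{16205}{9572}$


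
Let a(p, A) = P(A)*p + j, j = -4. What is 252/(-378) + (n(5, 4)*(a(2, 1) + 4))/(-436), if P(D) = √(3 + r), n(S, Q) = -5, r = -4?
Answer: -⅔ + 5*I/218 ≈ -0.66667 + 0.022936*I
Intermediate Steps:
P(D) = I (P(D) = √(3 - 4) = √(-1) = I)
a(p, A) = -4 + I*p (a(p, A) = I*p - 4 = -4 + I*p)
252/(-378) + (n(5, 4)*(a(2, 1) + 4))/(-436) = 252/(-378) - 5*((-4 + I*2) + 4)/(-436) = 252*(-1/378) - 5*((-4 + 2*I) + 4)*(-1/436) = -⅔ - 10*I*(-1/436) = -⅔ + 5*I/218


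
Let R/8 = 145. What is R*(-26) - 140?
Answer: -30300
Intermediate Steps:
R = 1160 (R = 8*145 = 1160)
R*(-26) - 140 = 1160*(-26) - 140 = -30160 - 140 = -30300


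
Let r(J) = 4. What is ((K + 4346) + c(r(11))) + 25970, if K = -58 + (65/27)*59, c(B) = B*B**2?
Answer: 822529/27 ≈ 30464.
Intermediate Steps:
c(B) = B**3
K = 2269/27 (K = -58 + (65*(1/27))*59 = -58 + (65/27)*59 = -58 + 3835/27 = 2269/27 ≈ 84.037)
((K + 4346) + c(r(11))) + 25970 = ((2269/27 + 4346) + 4**3) + 25970 = (119611/27 + 64) + 25970 = 121339/27 + 25970 = 822529/27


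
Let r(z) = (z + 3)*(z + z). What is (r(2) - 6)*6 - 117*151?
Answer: -17583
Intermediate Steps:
r(z) = 2*z*(3 + z) (r(z) = (3 + z)*(2*z) = 2*z*(3 + z))
(r(2) - 6)*6 - 117*151 = (2*2*(3 + 2) - 6)*6 - 117*151 = (2*2*5 - 6)*6 - 17667 = (20 - 6)*6 - 17667 = 14*6 - 17667 = 84 - 17667 = -17583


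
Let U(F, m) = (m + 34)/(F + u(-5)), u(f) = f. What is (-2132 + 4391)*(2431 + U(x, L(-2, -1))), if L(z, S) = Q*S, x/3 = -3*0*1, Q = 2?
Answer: 27385857/5 ≈ 5.4772e+6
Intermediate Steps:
x = 0 (x = 3*(-3*0*1) = 3*(0*1) = 3*0 = 0)
L(z, S) = 2*S
U(F, m) = (34 + m)/(-5 + F) (U(F, m) = (m + 34)/(F - 5) = (34 + m)/(-5 + F))
(-2132 + 4391)*(2431 + U(x, L(-2, -1))) = (-2132 + 4391)*(2431 + (34 + 2*(-1))/(-5 + 0)) = 2259*(2431 + (34 - 2)/(-5)) = 2259*(2431 - ⅕*32) = 2259*(2431 - 32/5) = 2259*(12123/5) = 27385857/5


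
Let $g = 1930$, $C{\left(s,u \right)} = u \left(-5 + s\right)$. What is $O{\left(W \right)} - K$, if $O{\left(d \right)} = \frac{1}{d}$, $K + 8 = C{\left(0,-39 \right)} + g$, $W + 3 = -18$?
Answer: $- \frac{44458}{21} \approx -2117.0$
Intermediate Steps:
$W = -21$ ($W = -3 - 18 = -21$)
$K = 2117$ ($K = -8 + \left(- 39 \left(-5 + 0\right) + 1930\right) = -8 + \left(\left(-39\right) \left(-5\right) + 1930\right) = -8 + \left(195 + 1930\right) = -8 + 2125 = 2117$)
$O{\left(W \right)} - K = \frac{1}{-21} - 2117 = - \frac{1}{21} - 2117 = - \frac{44458}{21}$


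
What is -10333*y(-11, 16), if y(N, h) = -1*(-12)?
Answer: -123996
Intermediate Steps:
y(N, h) = 12
-10333*y(-11, 16) = -10333*12 = -123996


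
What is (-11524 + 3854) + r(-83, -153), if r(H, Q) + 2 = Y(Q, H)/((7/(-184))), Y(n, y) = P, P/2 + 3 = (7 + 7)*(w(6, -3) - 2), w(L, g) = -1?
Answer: -37144/7 ≈ -5306.3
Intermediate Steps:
P = -90 (P = -6 + 2*((7 + 7)*(-1 - 2)) = -6 + 2*(14*(-3)) = -6 + 2*(-42) = -6 - 84 = -90)
Y(n, y) = -90
r(H, Q) = 16546/7 (r(H, Q) = -2 - 90/(7/(-184)) = -2 - 90/(7*(-1/184)) = -2 - 90/(-7/184) = -2 - 90*(-184/7) = -2 + 16560/7 = 16546/7)
(-11524 + 3854) + r(-83, -153) = (-11524 + 3854) + 16546/7 = -7670 + 16546/7 = -37144/7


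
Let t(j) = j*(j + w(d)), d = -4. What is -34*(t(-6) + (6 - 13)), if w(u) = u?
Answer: -1802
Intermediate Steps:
t(j) = j*(-4 + j) (t(j) = j*(j - 4) = j*(-4 + j))
-34*(t(-6) + (6 - 13)) = -34*(-6*(-4 - 6) + (6 - 13)) = -34*(-6*(-10) - 7) = -34*(60 - 7) = -34*53 = -1802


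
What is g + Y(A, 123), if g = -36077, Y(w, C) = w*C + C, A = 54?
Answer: -29312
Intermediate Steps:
Y(w, C) = C + C*w (Y(w, C) = C*w + C = C + C*w)
g + Y(A, 123) = -36077 + 123*(1 + 54) = -36077 + 123*55 = -36077 + 6765 = -29312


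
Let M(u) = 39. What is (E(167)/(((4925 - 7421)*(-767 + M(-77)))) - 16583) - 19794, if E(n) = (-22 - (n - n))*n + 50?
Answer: -2754175575/75712 ≈ -36377.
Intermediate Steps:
E(n) = 50 - 22*n (E(n) = (-22 - 1*0)*n + 50 = (-22 + 0)*n + 50 = -22*n + 50 = 50 - 22*n)
(E(167)/(((4925 - 7421)*(-767 + M(-77)))) - 16583) - 19794 = ((50 - 22*167)/(((4925 - 7421)*(-767 + 39))) - 16583) - 19794 = ((50 - 3674)/((-2496*(-728))) - 16583) - 19794 = (-3624/1817088 - 16583) - 19794 = (-3624*1/1817088 - 16583) - 19794 = (-151/75712 - 16583) - 19794 = -1255532247/75712 - 19794 = -2754175575/75712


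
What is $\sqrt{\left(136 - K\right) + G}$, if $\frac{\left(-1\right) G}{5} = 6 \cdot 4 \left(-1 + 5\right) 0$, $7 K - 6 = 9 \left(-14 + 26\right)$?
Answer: $\frac{\sqrt{5866}}{7} \approx 10.941$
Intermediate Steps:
$K = \frac{114}{7}$ ($K = \frac{6}{7} + \frac{9 \left(-14 + 26\right)}{7} = \frac{6}{7} + \frac{9 \cdot 12}{7} = \frac{6}{7} + \frac{1}{7} \cdot 108 = \frac{6}{7} + \frac{108}{7} = \frac{114}{7} \approx 16.286$)
$G = 0$ ($G = - 5 \cdot 6 \cdot 4 \left(-1 + 5\right) 0 = - 5 \cdot 24 \cdot 4 \cdot 0 = - 5 \cdot 24 \cdot 0 = \left(-5\right) 0 = 0$)
$\sqrt{\left(136 - K\right) + G} = \sqrt{\left(136 - \frac{114}{7}\right) + 0} = \sqrt{\frac{838}{7} + 0} = \sqrt{\frac{838}{7}} = \frac{\sqrt{5866}}{7}$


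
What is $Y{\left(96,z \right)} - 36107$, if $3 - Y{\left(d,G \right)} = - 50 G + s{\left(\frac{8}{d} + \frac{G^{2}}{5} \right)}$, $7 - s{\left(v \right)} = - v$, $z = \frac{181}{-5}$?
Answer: $- \frac{57274757}{1500} \approx -38183.0$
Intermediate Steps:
$z = - \frac{181}{5}$ ($z = 181 \left(- \frac{1}{5}\right) = - \frac{181}{5} \approx -36.2$)
$s{\left(v \right)} = 7 + v$ ($s{\left(v \right)} = 7 - - v = 7 + v$)
$Y{\left(d,G \right)} = -4 - \frac{8}{d} + 50 G - \frac{G^{2}}{5}$ ($Y{\left(d,G \right)} = 3 - \left(- 50 G + \left(7 + \left(\frac{8}{d} + \frac{G^{2}}{5}\right)\right)\right) = 3 - \left(- 50 G + \left(7 + \frac{8}{d} + \frac{G^{2}}{5}\right)\right) = 3 - \left(7 - 50 G + \frac{8}{d} + \frac{G^{2}}{5}\right) = -4 - \frac{8}{d} + 50 G - \frac{G^{2}}{5}$)
$Y{\left(96,z \right)} - 36107 = \left(-4 - \frac{8}{96} + 50 \left(- \frac{181}{5}\right) - \frac{\left(- \frac{181}{5}\right)^{2}}{5}\right) - 36107 = \left(-4 - \frac{1}{12} - 1810 - \frac{32761}{125}\right) - 36107 = - \frac{3114257}{1500} - 36107 = - \frac{57274757}{1500}$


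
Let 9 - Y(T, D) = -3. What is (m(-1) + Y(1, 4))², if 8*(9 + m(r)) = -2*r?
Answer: 169/16 ≈ 10.563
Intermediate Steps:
Y(T, D) = 12 (Y(T, D) = 9 - 1*(-3) = 9 + 3 = 12)
m(r) = -9 - r/4 (m(r) = -9 + (-2*r)/8 = -9 - r/4)
(m(-1) + Y(1, 4))² = ((-9 - ¼*(-1)) + 12)² = ((-9 + ¼) + 12)² = (-35/4 + 12)² = (13/4)² = 169/16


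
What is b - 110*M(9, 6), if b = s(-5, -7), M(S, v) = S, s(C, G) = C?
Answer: -995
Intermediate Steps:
b = -5
b - 110*M(9, 6) = -5 - 110*9 = -5 - 990 = -995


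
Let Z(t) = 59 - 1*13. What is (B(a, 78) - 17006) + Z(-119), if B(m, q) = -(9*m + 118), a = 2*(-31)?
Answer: -16520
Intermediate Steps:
Z(t) = 46 (Z(t) = 59 - 13 = 46)
a = -62
B(m, q) = -118 - 9*m (B(m, q) = -(118 + 9*m) = -118 - 9*m)
(B(a, 78) - 17006) + Z(-119) = ((-118 - 9*(-62)) - 17006) + 46 = ((-118 + 558) - 17006) + 46 = (440 - 17006) + 46 = -16566 + 46 = -16520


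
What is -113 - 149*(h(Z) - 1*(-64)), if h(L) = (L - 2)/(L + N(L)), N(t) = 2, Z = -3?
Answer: -10394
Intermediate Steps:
h(L) = (-2 + L)/(2 + L) (h(L) = (L - 2)/(L + 2) = (-2 + L)/(2 + L))
-113 - 149*(h(Z) - 1*(-64)) = -113 - 149*((-2 - 3)/(2 - 3) - 1*(-64)) = -113 - 149*(-5/(-1) + 64) = -113 - 149*(-1*(-5) + 64) = -113 - 149*(5 + 64) = -113 - 149*69 = -113 - 10281 = -10394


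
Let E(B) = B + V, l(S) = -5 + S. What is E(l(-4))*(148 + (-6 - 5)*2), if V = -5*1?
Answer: -1764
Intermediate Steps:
V = -5
E(B) = -5 + B (E(B) = B - 5 = -5 + B)
E(l(-4))*(148 + (-6 - 5)*2) = (-5 + (-5 - 4))*(148 + (-6 - 5)*2) = (-5 - 9)*(148 - 11*2) = -14*(148 - 22) = -14*126 = -1764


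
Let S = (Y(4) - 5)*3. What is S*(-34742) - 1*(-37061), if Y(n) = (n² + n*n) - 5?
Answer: -2255911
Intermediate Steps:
Y(n) = -5 + 2*n² (Y(n) = (n² + n²) - 5 = 2*n² - 5 = -5 + 2*n²)
S = 66 (S = ((-5 + 2*4²) - 5)*3 = ((-5 + 2*16) - 5)*3 = ((-5 + 32) - 5)*3 = (27 - 5)*3 = 22*3 = 66)
S*(-34742) - 1*(-37061) = 66*(-34742) - 1*(-37061) = -2292972 + 37061 = -2255911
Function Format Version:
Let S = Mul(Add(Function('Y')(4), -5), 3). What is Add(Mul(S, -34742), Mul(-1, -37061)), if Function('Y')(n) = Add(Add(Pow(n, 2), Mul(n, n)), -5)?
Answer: -2255911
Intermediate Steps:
Function('Y')(n) = Add(-5, Mul(2, Pow(n, 2))) (Function('Y')(n) = Add(Add(Pow(n, 2), Pow(n, 2)), -5) = Add(Mul(2, Pow(n, 2)), -5) = Add(-5, Mul(2, Pow(n, 2))))
S = 66 (S = Mul(Add(Add(-5, Mul(2, Pow(4, 2))), -5), 3) = Mul(Add(Add(-5, Mul(2, 16)), -5), 3) = Mul(Add(Add(-5, 32), -5), 3) = Mul(Add(27, -5), 3) = Mul(22, 3) = 66)
Add(Mul(S, -34742), Mul(-1, -37061)) = Add(Mul(66, -34742), Mul(-1, -37061)) = Add(-2292972, 37061) = -2255911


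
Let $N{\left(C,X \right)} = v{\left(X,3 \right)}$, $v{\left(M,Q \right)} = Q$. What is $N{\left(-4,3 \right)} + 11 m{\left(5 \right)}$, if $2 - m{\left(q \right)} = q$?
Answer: $-30$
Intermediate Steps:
$N{\left(C,X \right)} = 3$
$m{\left(q \right)} = 2 - q$
$N{\left(-4,3 \right)} + 11 m{\left(5 \right)} = 3 + 11 \left(2 - 5\right) = 3 + 11 \left(-3\right) = 3 - 33 = -30$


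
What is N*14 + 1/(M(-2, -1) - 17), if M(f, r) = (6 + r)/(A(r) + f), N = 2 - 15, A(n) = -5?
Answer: -22575/124 ≈ -182.06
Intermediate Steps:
N = -13
M(f, r) = (6 + r)/(-5 + f)
N*14 + 1/(M(-2, -1) - 17) = -13*14 + 1/((6 - 1)/(-5 - 2) - 17) = -182 + 1/(5/(-7) - 17) = -182 + 1/(-⅐*5 - 17) = -182 + 1/(-5/7 - 17) = -182 + 1/(-124/7) = -182 - 7/124 = -22575/124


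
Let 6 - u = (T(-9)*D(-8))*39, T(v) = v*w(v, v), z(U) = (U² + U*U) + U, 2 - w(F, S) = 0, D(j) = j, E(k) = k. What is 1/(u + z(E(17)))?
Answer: -1/5015 ≈ -0.00019940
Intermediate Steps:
w(F, S) = 2 (w(F, S) = 2 - 1*0 = 2 + 0 = 2)
z(U) = U + 2*U² (z(U) = (U² + U²) + U = 2*U² + U = U + 2*U²)
T(v) = 2*v (T(v) = v*2 = 2*v)
u = -5610 (u = 6 - (2*(-9))*(-8)*39 = 6 - (-18*(-8))*39 = 6 - 144*39 = 6 - 1*5616 = 6 - 5616 = -5610)
1/(u + z(E(17))) = 1/(-5610 + 17*(1 + 2*17)) = 1/(-5610 + 17*(1 + 34)) = 1/(-5610 + 17*35) = 1/(-5610 + 595) = 1/(-5015) = -1/5015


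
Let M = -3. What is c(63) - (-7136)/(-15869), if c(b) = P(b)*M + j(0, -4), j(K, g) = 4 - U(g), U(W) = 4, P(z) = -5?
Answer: 230899/15869 ≈ 14.550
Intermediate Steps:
j(K, g) = 0 (j(K, g) = 4 - 1*4 = 4 - 4 = 0)
c(b) = 15 (c(b) = -5*(-3) + 0 = 15 + 0 = 15)
c(63) - (-7136)/(-15869) = 15 - (-7136)/(-15869) = 15 - (-7136)*(-1)/15869 = 15 - 1*7136/15869 = 15 - 7136/15869 = 230899/15869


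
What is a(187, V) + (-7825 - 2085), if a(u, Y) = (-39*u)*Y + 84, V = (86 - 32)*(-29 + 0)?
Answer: 11411012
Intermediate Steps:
V = -1566 (V = 54*(-29) = -1566)
a(u, Y) = 84 - 39*Y*u (a(u, Y) = -39*Y*u + 84 = 84 - 39*Y*u)
a(187, V) + (-7825 - 2085) = (84 - 39*(-1566)*187) + (-7825 - 2085) = (84 + 11420838) - 9910 = 11420922 - 9910 = 11411012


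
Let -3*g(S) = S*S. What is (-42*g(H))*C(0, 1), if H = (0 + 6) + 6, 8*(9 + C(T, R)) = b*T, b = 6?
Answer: -18144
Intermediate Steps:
C(T, R) = -9 + 3*T/4 (C(T, R) = -9 + (6*T)/8 = -9 + 3*T/4)
H = 12 (H = 6 + 6 = 12)
g(S) = -S²/3 (g(S) = -S*S/3 = -S²/3)
(-42*g(H))*C(0, 1) = (-(-14)*12²)*(-9 + (¾)*0) = (-(-14)*144)*(-9 + 0) = -42*(-48)*(-9) = 2016*(-9) = -18144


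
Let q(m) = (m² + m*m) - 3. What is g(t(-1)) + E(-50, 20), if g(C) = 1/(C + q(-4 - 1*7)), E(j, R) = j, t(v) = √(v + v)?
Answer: (-50*√2 + 11949*I)/(√2 - 239*I) ≈ -49.996 - 2.4757e-5*I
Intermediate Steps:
t(v) = √2*√v (t(v) = √(2*v) = √2*√v)
q(m) = -3 + 2*m² (q(m) = (m² + m²) - 3 = 2*m² - 3 = -3 + 2*m²)
g(C) = 1/(239 + C) (g(C) = 1/(C + (-3 + 2*(-4 - 1*7)²)) = 1/(C + (-3 + 2*(-4 - 7)²)) = 1/(C + (-3 + 2*(-11)²)) = 1/(C + (-3 + 2*121)) = 1/(C + (-3 + 242)) = 1/(C + 239) = 1/(239 + C))
g(t(-1)) + E(-50, 20) = 1/(239 + √2*√(-1)) - 50 = 1/(239 + √2*I) - 50 = 1/(239 + I*√2) - 50 = -50 + 1/(239 + I*√2)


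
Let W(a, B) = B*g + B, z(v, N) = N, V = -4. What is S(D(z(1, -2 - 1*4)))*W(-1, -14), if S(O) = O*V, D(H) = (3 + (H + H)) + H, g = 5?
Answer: -5040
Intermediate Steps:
W(a, B) = 6*B (W(a, B) = B*5 + B = 5*B + B = 6*B)
D(H) = 3 + 3*H (D(H) = (3 + 2*H) + H = 3 + 3*H)
S(O) = -4*O (S(O) = O*(-4) = -4*O)
S(D(z(1, -2 - 1*4)))*W(-1, -14) = (-4*(3 + 3*(-2 - 1*4)))*(6*(-14)) = -4*(3 + 3*(-2 - 4))*(-84) = -4*(3 + 3*(-6))*(-84) = -4*(3 - 18)*(-84) = -4*(-15)*(-84) = 60*(-84) = -5040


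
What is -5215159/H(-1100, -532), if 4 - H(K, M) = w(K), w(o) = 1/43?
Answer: -224251837/171 ≈ -1.3114e+6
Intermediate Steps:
w(o) = 1/43
H(K, M) = 171/43 (H(K, M) = 4 - 1*1/43 = 4 - 1/43 = 171/43)
-5215159/H(-1100, -532) = -5215159/171/43 = -5215159*43/171 = -224251837/171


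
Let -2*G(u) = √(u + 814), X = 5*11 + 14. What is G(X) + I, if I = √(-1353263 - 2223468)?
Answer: -√883/2 + I*√3576731 ≈ -14.858 + 1891.2*I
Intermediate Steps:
I = I*√3576731 (I = √(-3576731) = I*√3576731 ≈ 1891.2*I)
X = 69 (X = 55 + 14 = 69)
G(u) = -√(814 + u)/2 (G(u) = -√(u + 814)/2 = -√(814 + u)/2)
G(X) + I = -√(814 + 69)/2 + I*√3576731 = -√883/2 + I*√3576731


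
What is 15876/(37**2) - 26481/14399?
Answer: 27478005/2816033 ≈ 9.7577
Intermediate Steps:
15876/(37**2) - 26481/14399 = 15876/1369 - 26481*1/14399 = 15876*(1/1369) - 3783/2057 = 15876/1369 - 3783/2057 = 27478005/2816033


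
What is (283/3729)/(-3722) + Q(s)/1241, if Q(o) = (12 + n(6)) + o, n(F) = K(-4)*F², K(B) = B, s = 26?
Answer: -1471561031/17224258458 ≈ -0.085435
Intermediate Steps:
n(F) = -4*F²
Q(o) = -132 + o (Q(o) = (12 - 4*6²) + o = (12 - 4*36) + o = (12 - 144) + o = -132 + o)
(283/3729)/(-3722) + Q(s)/1241 = (283/3729)/(-3722) + (-132 + 26)/1241 = (283*(1/3729))*(-1/3722) - 106*1/1241 = (283/3729)*(-1/3722) - 106/1241 = -283/13879338 - 106/1241 = -1471561031/17224258458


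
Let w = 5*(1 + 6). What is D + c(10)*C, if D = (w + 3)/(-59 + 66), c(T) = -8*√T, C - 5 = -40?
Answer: 38/7 + 280*√10 ≈ 890.87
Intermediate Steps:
C = -35 (C = 5 - 40 = -35)
w = 35 (w = 5*7 = 35)
D = 38/7 (D = (35 + 3)/(-59 + 66) = 38/7 ≈ 5.4286)
D + c(10)*C = 38/7 - 8*√10*(-35) = 38/7 + 280*√10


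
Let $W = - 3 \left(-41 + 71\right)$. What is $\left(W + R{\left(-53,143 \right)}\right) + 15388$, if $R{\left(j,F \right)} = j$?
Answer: $15245$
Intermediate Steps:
$W = -90$ ($W = \left(-3\right) 30 = -90$)
$\left(W + R{\left(-53,143 \right)}\right) + 15388 = \left(-90 - 53\right) + 15388 = -143 + 15388 = 15245$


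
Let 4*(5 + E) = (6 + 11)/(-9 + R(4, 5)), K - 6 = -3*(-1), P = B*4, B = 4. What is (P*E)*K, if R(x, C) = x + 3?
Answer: -1026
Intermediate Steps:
R(x, C) = 3 + x
P = 16 (P = 4*4 = 16)
K = 9 (K = 6 - 3*(-1) = 6 + 3 = 9)
E = -57/8 (E = -5 + ((6 + 11)/(-9 + (3 + 4)))/4 = -5 + (17/(-9 + 7))/4 = -5 + (17/(-2))/4 = -5 + (17*(-1/2))/4 = -5 + (1/4)*(-17/2) = -5 - 17/8 = -57/8 ≈ -7.1250)
(P*E)*K = (16*(-57/8))*9 = -114*9 = -1026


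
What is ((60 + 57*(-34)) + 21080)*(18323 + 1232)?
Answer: 375495110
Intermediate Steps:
((60 + 57*(-34)) + 21080)*(18323 + 1232) = ((60 - 1938) + 21080)*19555 = (-1878 + 21080)*19555 = 19202*19555 = 375495110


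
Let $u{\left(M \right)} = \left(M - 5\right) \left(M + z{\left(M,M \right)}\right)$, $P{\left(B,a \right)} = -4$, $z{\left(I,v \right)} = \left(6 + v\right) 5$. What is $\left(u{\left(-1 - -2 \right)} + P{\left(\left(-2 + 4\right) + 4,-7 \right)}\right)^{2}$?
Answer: $21904$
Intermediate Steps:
$z{\left(I,v \right)} = 30 + 5 v$
$u{\left(M \right)} = \left(-5 + M\right) \left(30 + 6 M\right)$ ($u{\left(M \right)} = \left(M - 5\right) \left(M + \left(30 + 5 M\right)\right) = \left(-5 + M\right) \left(30 + 6 M\right)$)
$\left(u{\left(-1 - -2 \right)} + P{\left(\left(-2 + 4\right) + 4,-7 \right)}\right)^{2} = \left(\left(-150 + 6 \left(-1 - -2\right)^{2}\right) - 4\right)^{2} = \left(\left(-150 + 6 \left(-1 + 2\right)^{2}\right) - 4\right)^{2} = \left(\left(-150 + 6 \cdot 1^{2}\right) - 4\right)^{2} = \left(\left(-150 + 6 \cdot 1\right) - 4\right)^{2} = \left(\left(-150 + 6\right) - 4\right)^{2} = \left(-144 - 4\right)^{2} = \left(-148\right)^{2} = 21904$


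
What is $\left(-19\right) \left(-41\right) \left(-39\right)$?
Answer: $-30381$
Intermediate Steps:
$\left(-19\right) \left(-41\right) \left(-39\right) = 779 \left(-39\right) = -30381$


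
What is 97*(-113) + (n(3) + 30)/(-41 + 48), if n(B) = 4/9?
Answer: -690269/63 ≈ -10957.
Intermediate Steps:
n(B) = 4/9 (n(B) = 4*(1/9) = 4/9)
97*(-113) + (n(3) + 30)/(-41 + 48) = 97*(-113) + (4/9 + 30)/(-41 + 48) = -10961 + (274/9)/7 = -10961 + (274/9)*(1/7) = -10961 + 274/63 = -690269/63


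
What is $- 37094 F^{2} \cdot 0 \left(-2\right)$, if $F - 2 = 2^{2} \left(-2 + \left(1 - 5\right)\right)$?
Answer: $0$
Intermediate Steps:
$F = -22$ ($F = 2 + 2^{2} \left(-2 + \left(1 - 5\right)\right) = 2 + 4 \left(-2 + \left(1 - 5\right)\right) = 2 + 4 \left(-2 - 4\right) = 2 + 4 \left(-6\right) = 2 - 24 = -22$)
$- 37094 F^{2} \cdot 0 \left(-2\right) = - 37094 \left(-22\right)^{2} \cdot 0 \left(-2\right) = - 37094 \cdot 484 \cdot 0 \left(-2\right) = - 37094 \cdot 0 \left(-2\right) = \left(-37094\right) 0 = 0$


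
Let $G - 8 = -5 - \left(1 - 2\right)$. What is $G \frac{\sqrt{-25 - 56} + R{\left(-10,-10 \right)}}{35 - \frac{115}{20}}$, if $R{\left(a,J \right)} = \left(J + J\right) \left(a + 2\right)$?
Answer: $\frac{2560}{117} + \frac{16 i}{13} \approx 21.88 + 1.2308 i$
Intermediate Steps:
$R{\left(a,J \right)} = 2 J \left(2 + a\right)$
$G = 4$ ($G = 8 - 4 = 4$)
$G \frac{\sqrt{-25 - 56} + R{\left(-10,-10 \right)}}{35 - \frac{115}{20}} = 4 \frac{\sqrt{-25 - 56} + 2 \left(-10\right) \left(2 - 10\right)}{35 - \frac{115}{20}} = 4 \frac{\sqrt{-81} + 2 \left(-10\right) \left(-8\right)}{35 - \frac{23}{4}} = 4 \frac{9 i + 160}{35 - \frac{23}{4}} = 4 \frac{160 + 9 i}{\frac{117}{4}} = 4 \left(160 + 9 i\right) \frac{4}{117} = 4 \left(\frac{640}{117} + \frac{4 i}{13}\right) = \frac{2560}{117} + \frac{16 i}{13}$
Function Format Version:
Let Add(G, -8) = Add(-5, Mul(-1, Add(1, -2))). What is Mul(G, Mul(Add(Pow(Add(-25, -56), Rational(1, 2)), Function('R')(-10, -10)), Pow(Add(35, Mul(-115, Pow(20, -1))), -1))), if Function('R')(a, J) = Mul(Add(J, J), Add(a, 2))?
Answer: Add(Rational(2560, 117), Mul(Rational(16, 13), I)) ≈ Add(21.880, Mul(1.2308, I))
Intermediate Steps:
Function('R')(a, J) = Mul(2, J, Add(2, a)) (Function('R')(a, J) = Mul(Mul(2, J), Add(2, a)) = Mul(2, J, Add(2, a)))
G = 4 (G = Add(8, Add(-5, Mul(-1, Add(1, -2)))) = Add(8, Add(-5, Mul(-1, -1))) = Add(8, Add(-5, 1)) = Add(8, -4) = 4)
Mul(G, Mul(Add(Pow(Add(-25, -56), Rational(1, 2)), Function('R')(-10, -10)), Pow(Add(35, Mul(-115, Pow(20, -1))), -1))) = Mul(4, Mul(Add(Pow(Add(-25, -56), Rational(1, 2)), Mul(2, -10, Add(2, -10))), Pow(Add(35, Mul(-115, Pow(20, -1))), -1))) = Mul(4, Mul(Add(Pow(-81, Rational(1, 2)), Mul(2, -10, -8)), Pow(Add(35, Mul(-115, Rational(1, 20))), -1))) = Mul(4, Mul(Add(Mul(9, I), 160), Pow(Add(35, Rational(-23, 4)), -1))) = Mul(4, Mul(Add(160, Mul(9, I)), Pow(Rational(117, 4), -1))) = Mul(4, Mul(Add(160, Mul(9, I)), Rational(4, 117))) = Mul(4, Add(Rational(640, 117), Mul(Rational(4, 13), I))) = Add(Rational(2560, 117), Mul(Rational(16, 13), I))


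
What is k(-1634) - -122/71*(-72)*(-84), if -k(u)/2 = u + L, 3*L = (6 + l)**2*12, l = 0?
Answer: 949436/71 ≈ 13372.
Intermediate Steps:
L = 144 (L = ((6 + 0)**2*12)/3 = (6**2*12)/3 = (36*12)/3 = (1/3)*432 = 144)
k(u) = -288 - 2*u (k(u) = -2*(u + 144) = -2*(144 + u) = -288 - 2*u)
k(-1634) - -122/71*(-72)*(-84) = (-288 - 2*(-1634)) - -122/71*(-72)*(-84) = (-288 + 3268) - -122*1/71*(-72)*(-84) = 2980 - (-122/71*(-72))*(-84) = 2980 - 8784*(-84)/71 = 2980 - 1*(-737856/71) = 2980 + 737856/71 = 949436/71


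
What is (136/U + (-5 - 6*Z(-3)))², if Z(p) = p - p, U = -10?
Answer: 8649/25 ≈ 345.96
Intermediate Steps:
Z(p) = 0
(136/U + (-5 - 6*Z(-3)))² = (136/(-10) + (-5 - 6*0))² = (136*(-⅒) + (-5 + 0))² = (-68/5 - 5)² = (-93/5)² = 8649/25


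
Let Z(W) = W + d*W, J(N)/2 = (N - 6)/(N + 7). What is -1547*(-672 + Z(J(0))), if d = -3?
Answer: 1034280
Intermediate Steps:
J(N) = 2*(-6 + N)/(7 + N) (J(N) = 2*((N - 6)/(N + 7)) = 2*((-6 + N)/(7 + N)) = 2*(-6 + N)/(7 + N))
Z(W) = -2*W (Z(W) = W - 3*W = -2*W)
-1547*(-672 + Z(J(0))) = -1547*(-672 - 4*(-6 + 0)/(7 + 0)) = -1547*(-672 - 4*(-6)/7) = -1547*(-672 - 2*(-12/7)) = -1547*(-672 + 24/7) = -1547*(-4680/7) = 1034280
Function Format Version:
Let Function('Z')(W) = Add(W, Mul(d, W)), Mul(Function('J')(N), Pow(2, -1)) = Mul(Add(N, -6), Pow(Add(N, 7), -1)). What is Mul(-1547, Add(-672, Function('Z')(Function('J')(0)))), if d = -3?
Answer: 1034280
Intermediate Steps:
Function('J')(N) = Mul(2, Pow(Add(7, N), -1), Add(-6, N)) (Function('J')(N) = Mul(2, Mul(Add(N, -6), Pow(Add(N, 7), -1))) = Mul(2, Mul(Add(-6, N), Pow(Add(7, N), -1))) = Mul(2, Mul(Pow(Add(7, N), -1), Add(-6, N))) = Mul(2, Pow(Add(7, N), -1), Add(-6, N)))
Function('Z')(W) = Mul(-2, W) (Function('Z')(W) = Add(W, Mul(-3, W)) = Mul(-2, W))
Mul(-1547, Add(-672, Function('Z')(Function('J')(0)))) = Mul(-1547, Add(-672, Mul(-2, Mul(2, Pow(Add(7, 0), -1), Add(-6, 0))))) = Mul(-1547, Add(-672, Mul(-2, Mul(2, Pow(7, -1), -6)))) = Mul(-1547, Add(-672, Mul(-2, Mul(2, Rational(1, 7), -6)))) = Mul(-1547, Add(-672, Mul(-2, Rational(-12, 7)))) = Mul(-1547, Add(-672, Rational(24, 7))) = Mul(-1547, Rational(-4680, 7)) = 1034280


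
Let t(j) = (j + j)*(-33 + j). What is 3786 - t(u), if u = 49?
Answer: 2218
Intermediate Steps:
t(j) = 2*j*(-33 + j) (t(j) = (2*j)*(-33 + j) = 2*j*(-33 + j))
3786 - t(u) = 3786 - 2*49*(-33 + 49) = 3786 - 2*49*16 = 3786 - 1*1568 = 3786 - 1568 = 2218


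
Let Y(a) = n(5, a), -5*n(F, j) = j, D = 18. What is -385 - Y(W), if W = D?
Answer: -1907/5 ≈ -381.40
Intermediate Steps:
W = 18
n(F, j) = -j/5
Y(a) = -a/5
-385 - Y(W) = -385 - (-1)*18/5 = -385 - 1*(-18/5) = -385 + 18/5 = -1907/5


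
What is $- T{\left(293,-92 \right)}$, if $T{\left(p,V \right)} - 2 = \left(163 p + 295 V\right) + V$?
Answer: $-20529$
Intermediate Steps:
$T{\left(p,V \right)} = 2 + 163 p + 296 V$ ($T{\left(p,V \right)} = 2 + \left(\left(163 p + 295 V\right) + V\right) = 2 + \left(163 p + 296 V\right) = 2 + 163 p + 296 V$)
$- T{\left(293,-92 \right)} = - (2 + 163 \cdot 293 + 296 \left(-92\right)) = - (2 + 47759 - 27232) = \left(-1\right) 20529 = -20529$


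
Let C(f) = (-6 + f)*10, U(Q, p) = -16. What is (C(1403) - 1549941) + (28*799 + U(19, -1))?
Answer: -1513615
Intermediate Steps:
C(f) = -60 + 10*f
(C(1403) - 1549941) + (28*799 + U(19, -1)) = ((-60 + 10*1403) - 1549941) + (28*799 - 16) = ((-60 + 14030) - 1549941) + (22372 - 16) = (13970 - 1549941) + 22356 = -1535971 + 22356 = -1513615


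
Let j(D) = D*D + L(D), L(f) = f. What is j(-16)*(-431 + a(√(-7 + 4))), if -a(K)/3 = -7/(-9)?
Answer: -104000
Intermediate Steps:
a(K) = -7/3 (a(K) = -(-21)/(-9) = -(-21)*(-1)/9 = -3*7/9 = -7/3)
j(D) = D + D² (j(D) = D*D + D = D² + D = D + D²)
j(-16)*(-431 + a(√(-7 + 4))) = (-16*(1 - 16))*(-431 - 7/3) = -16*(-15)*(-1300/3) = 240*(-1300/3) = -104000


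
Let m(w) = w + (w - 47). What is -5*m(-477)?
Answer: 5005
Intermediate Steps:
m(w) = -47 + 2*w (m(w) = w + (-47 + w) = -47 + 2*w)
-5*m(-477) = -5*(-47 + 2*(-477)) = -5*(-47 - 954) = -5*(-1001) = 5005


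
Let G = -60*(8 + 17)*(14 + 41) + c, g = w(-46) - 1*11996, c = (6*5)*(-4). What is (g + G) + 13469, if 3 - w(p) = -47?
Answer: -81097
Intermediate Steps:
w(p) = 50 (w(p) = 3 - 1*(-47) = 3 + 47 = 50)
c = -120 (c = 30*(-4) = -120)
g = -11946 (g = 50 - 1*11996 = 50 - 11996 = -11946)
G = -82620 (G = -60*(8 + 17)*(14 + 41) - 120 = -1500*55 - 120 = -60*1375 - 120 = -82500 - 120 = -82620)
(g + G) + 13469 = (-11946 - 82620) + 13469 = -94566 + 13469 = -81097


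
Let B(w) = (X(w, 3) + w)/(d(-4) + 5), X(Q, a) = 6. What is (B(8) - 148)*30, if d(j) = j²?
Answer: -4420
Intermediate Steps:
B(w) = 2/7 + w/21 (B(w) = (6 + w)/((-4)² + 5) = (6 + w)/(16 + 5) = (6 + w)/21 = (6 + w)*(1/21) = 2/7 + w/21)
(B(8) - 148)*30 = ((2/7 + (1/21)*8) - 148)*30 = ((2/7 + 8/21) - 148)*30 = (⅔ - 148)*30 = -442/3*30 = -4420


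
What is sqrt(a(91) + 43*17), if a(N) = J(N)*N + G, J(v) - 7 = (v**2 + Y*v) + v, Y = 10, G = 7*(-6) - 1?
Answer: sqrt(845987) ≈ 919.78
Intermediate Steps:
G = -43 (G = -42 - 1 = -43)
J(v) = 7 + v**2 + 11*v (J(v) = 7 + ((v**2 + 10*v) + v) = 7 + (v**2 + 11*v) = 7 + v**2 + 11*v)
a(N) = -43 + N*(7 + N**2 + 11*N) (a(N) = (7 + N**2 + 11*N)*N - 43 = N*(7 + N**2 + 11*N) - 43 = -43 + N*(7 + N**2 + 11*N))
sqrt(a(91) + 43*17) = sqrt((-43 + 91*(7 + 91**2 + 11*91)) + 43*17) = sqrt((-43 + 91*(7 + 8281 + 1001)) + 731) = sqrt((-43 + 91*9289) + 731) = sqrt((-43 + 845299) + 731) = sqrt(845256 + 731) = sqrt(845987)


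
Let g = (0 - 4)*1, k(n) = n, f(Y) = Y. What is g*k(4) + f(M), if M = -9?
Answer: -25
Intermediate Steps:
g = -4 (g = -4*1 = -4)
g*k(4) + f(M) = -4*4 - 9 = -16 - 9 = -25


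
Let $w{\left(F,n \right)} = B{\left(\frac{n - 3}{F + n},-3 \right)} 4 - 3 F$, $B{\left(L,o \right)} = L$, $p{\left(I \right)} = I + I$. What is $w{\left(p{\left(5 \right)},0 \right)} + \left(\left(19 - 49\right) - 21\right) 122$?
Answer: $- \frac{31266}{5} \approx -6253.2$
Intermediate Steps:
$p{\left(I \right)} = 2 I$
$w{\left(F,n \right)} = - 3 F + \frac{4 \left(-3 + n\right)}{F + n}$ ($w{\left(F,n \right)} = \frac{n - 3}{F + n} 4 - 3 F = \frac{-3 + n}{F + n} 4 - 3 F = \frac{4 \left(-3 + n\right)}{F + n} - 3 F = - 3 F + \frac{4 \left(-3 + n\right)}{F + n}$)
$w{\left(p{\left(5 \right)},0 \right)} + \left(\left(19 - 49\right) - 21\right) 122 = \frac{-12 + 4 \cdot 0 - 3 \cdot 2 \cdot 5 \left(2 \cdot 5 + 0\right)}{2 \cdot 5 + 0} + \left(\left(19 - 49\right) - 21\right) 122 = \frac{-12 + 0 - 30 \left(10 + 0\right)}{10 + 0} + \left(-30 - 21\right) 122 = \frac{-12 + 0 - 30 \cdot 10}{10} - 6222 = \frac{-12 + 0 - 300}{10} - 6222 = \frac{1}{10} \left(-312\right) - 6222 = - \frac{156}{5} - 6222 = - \frac{31266}{5}$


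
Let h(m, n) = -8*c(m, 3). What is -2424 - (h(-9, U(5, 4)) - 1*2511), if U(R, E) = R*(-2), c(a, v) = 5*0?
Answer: 87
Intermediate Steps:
c(a, v) = 0
U(R, E) = -2*R
h(m, n) = 0 (h(m, n) = -8*0 = 0)
-2424 - (h(-9, U(5, 4)) - 1*2511) = -2424 - (0 - 1*2511) = -2424 - (0 - 2511) = -2424 - 1*(-2511) = -2424 + 2511 = 87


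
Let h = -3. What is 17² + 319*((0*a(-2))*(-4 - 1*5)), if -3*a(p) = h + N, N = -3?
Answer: 289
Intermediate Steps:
a(p) = 2 (a(p) = -(-3 - 3)/3 = -⅓*(-6) = 2)
17² + 319*((0*a(-2))*(-4 - 1*5)) = 17² + 319*((0*2)*(-4 - 1*5)) = 289 + 319*(0*(-4 - 5)) = 289 + 319*(0*(-9)) = 289 + 319*0 = 289 + 0 = 289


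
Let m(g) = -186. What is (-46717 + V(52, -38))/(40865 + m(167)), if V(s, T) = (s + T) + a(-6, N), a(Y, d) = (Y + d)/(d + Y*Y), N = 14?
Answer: -1167571/1016975 ≈ -1.1481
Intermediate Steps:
a(Y, d) = (Y + d)/(d + Y²)
V(s, T) = 4/25 + T + s (V(s, T) = (s + T) + (-6 + 14)/(14 + (-6)²) = (T + s) + 8/(14 + 36) = (T + s) + 8/50 = (T + s) + (1/50)*8 = (T + s) + 4/25 = 4/25 + T + s)
(-46717 + V(52, -38))/(40865 + m(167)) = (-46717 + (4/25 - 38 + 52))/(40865 - 186) = (-46717 + 354/25)/40679 = -1167571/25*1/40679 = -1167571/1016975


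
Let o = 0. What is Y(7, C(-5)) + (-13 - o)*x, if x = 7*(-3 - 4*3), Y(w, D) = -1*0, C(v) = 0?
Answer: 1365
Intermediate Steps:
Y(w, D) = 0
x = -105 (x = 7*(-3 - 12) = 7*(-15) = -105)
Y(7, C(-5)) + (-13 - o)*x = 0 + (-13 - 1*0)*(-105) = 0 + (-13 + 0)*(-105) = 0 - 13*(-105) = 0 + 1365 = 1365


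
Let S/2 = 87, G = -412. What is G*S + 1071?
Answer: -70617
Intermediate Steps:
S = 174 (S = 2*87 = 174)
G*S + 1071 = -412*174 + 1071 = -71688 + 1071 = -70617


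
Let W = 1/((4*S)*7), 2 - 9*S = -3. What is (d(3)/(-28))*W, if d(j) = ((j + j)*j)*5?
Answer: -81/392 ≈ -0.20663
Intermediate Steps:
S = 5/9 (S = 2/9 - ⅑*(-3) = 2/9 + ⅓ = 5/9 ≈ 0.55556)
d(j) = 10*j² (d(j) = ((2*j)*j)*5 = (2*j²)*5 = 10*j²)
W = 9/140 (W = 1/((4*(5/9))*7) = 1/((20/9)*7) = 1/(140/9) = 9/140 ≈ 0.064286)
(d(3)/(-28))*W = ((10*3²)/(-28))*(9/140) = ((10*9)*(-1/28))*(9/140) = (90*(-1/28))*(9/140) = -45/14*9/140 = -81/392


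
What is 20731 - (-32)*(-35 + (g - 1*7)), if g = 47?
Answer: 20891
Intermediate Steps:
20731 - (-32)*(-35 + (g - 1*7)) = 20731 - (-32)*(-35 + (47 - 1*7)) = 20731 - (-32)*(-35 + (47 - 7)) = 20731 - (-32)*(-35 + 40) = 20731 - (-32)*5 = 20731 - 1*(-160) = 20731 + 160 = 20891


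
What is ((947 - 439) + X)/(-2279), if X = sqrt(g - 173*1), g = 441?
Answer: -508/2279 - 2*sqrt(67)/2279 ≈ -0.23009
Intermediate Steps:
X = 2*sqrt(67) (X = sqrt(441 - 173*1) = sqrt(441 - 173) = sqrt(268) = 2*sqrt(67) ≈ 16.371)
((947 - 439) + X)/(-2279) = ((947 - 439) + 2*sqrt(67))/(-2279) = (508 + 2*sqrt(67))*(-1/2279) = -508/2279 - 2*sqrt(67)/2279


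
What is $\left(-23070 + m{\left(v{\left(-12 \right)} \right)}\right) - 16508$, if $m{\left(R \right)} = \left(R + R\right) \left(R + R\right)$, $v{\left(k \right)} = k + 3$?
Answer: $-39254$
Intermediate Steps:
$v{\left(k \right)} = 3 + k$
$m{\left(R \right)} = 4 R^{2}$ ($m{\left(R \right)} = 2 R 2 R = 4 R^{2}$)
$\left(-23070 + m{\left(v{\left(-12 \right)} \right)}\right) - 16508 = \left(-23070 + 4 \left(3 - 12\right)^{2}\right) - 16508 = \left(-23070 + 4 \left(-9\right)^{2}\right) - 16508 = \left(-23070 + 4 \cdot 81\right) - 16508 = \left(-23070 + 324\right) - 16508 = -22746 - 16508 = -39254$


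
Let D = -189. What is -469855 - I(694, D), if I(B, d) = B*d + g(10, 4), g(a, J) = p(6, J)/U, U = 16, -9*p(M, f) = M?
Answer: -8128535/24 ≈ -3.3869e+5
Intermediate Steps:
p(M, f) = -M/9
g(a, J) = -1/24 (g(a, J) = -⅑*6/16 = -⅔*1/16 = -1/24)
I(B, d) = -1/24 + B*d (I(B, d) = B*d - 1/24 = -1/24 + B*d)
-469855 - I(694, D) = -469855 - (-1/24 + 694*(-189)) = -469855 - (-1/24 - 131166) = -469855 - 1*(-3147985/24) = -469855 + 3147985/24 = -8128535/24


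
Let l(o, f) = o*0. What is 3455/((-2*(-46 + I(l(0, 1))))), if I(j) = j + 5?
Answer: 3455/82 ≈ 42.134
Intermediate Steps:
l(o, f) = 0
I(j) = 5 + j
3455/((-2*(-46 + I(l(0, 1))))) = 3455/((-2*(-46 + (5 + 0)))) = 3455/((-2*(-46 + 5))) = 3455/((-2*(-41))) = 3455/82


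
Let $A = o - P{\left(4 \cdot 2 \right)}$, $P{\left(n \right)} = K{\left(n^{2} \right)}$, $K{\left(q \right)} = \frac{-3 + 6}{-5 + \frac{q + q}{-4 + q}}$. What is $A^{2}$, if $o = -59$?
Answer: $\frac{6210064}{1849} \approx 3358.6$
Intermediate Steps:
$K{\left(q \right)} = \frac{3}{-5 + \frac{2 q}{-4 + q}}$
$P{\left(n \right)} = \frac{3 \left(4 - n^{2}\right)}{-20 + 3 n^{2}}$
$A = - \frac{2492}{43}$ ($A = -59 - \frac{3 \left(4 - \left(4 \cdot 2\right)^{2}\right)}{-20 + 3 \left(4 \cdot 2\right)^{2}} = -59 - \frac{3 \left(4 - 8^{2}\right)}{-20 + 3 \cdot 8^{2}} = -59 - \frac{3 \left(4 - 64\right)}{-20 + 3 \cdot 64} = -59 - \frac{3 \left(4 - 64\right)}{-20 + 192} = -59 - 3 \cdot \frac{1}{172} \left(-60\right) = -59 - - \frac{45}{43} = -59 + \frac{45}{43} = - \frac{2492}{43} \approx -57.953$)
$A^{2} = \left(- \frac{2492}{43}\right)^{2} = \frac{6210064}{1849}$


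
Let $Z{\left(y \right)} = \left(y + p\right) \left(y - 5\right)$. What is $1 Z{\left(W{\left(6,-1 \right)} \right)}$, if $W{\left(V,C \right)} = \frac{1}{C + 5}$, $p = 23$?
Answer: $- \frac{1767}{16} \approx -110.44$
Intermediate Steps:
$W{\left(V,C \right)} = \frac{1}{5 + C}$
$Z{\left(y \right)} = \left(-5 + y\right) \left(23 + y\right)$ ($Z{\left(y \right)} = \left(y + 23\right) \left(y - 5\right) = \left(23 + y\right) \left(-5 + y\right) = \left(-5 + y\right) \left(23 + y\right)$)
$1 Z{\left(W{\left(6,-1 \right)} \right)} = 1 \left(-115 + \left(\frac{1}{5 - 1}\right)^{2} + \frac{18}{5 - 1}\right) = 1 \left(-115 + \left(\frac{1}{4}\right)^{2} + \frac{18}{4}\right) = 1 \left(-115 + \left(\frac{1}{4}\right)^{2} + 18 \cdot \frac{1}{4}\right) = 1 \left(-115 + \frac{1}{16} + \frac{9}{2}\right) = 1 \left(- \frac{1767}{16}\right) = - \frac{1767}{16}$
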